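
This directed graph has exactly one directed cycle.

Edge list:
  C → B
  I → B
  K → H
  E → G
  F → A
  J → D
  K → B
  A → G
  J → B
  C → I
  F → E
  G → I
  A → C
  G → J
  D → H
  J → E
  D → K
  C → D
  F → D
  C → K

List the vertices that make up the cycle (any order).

DFS with gray/black marking from E:
E gray
  G gray
    J gray
      J→E: E is gray → back edge
Back edge closes the cycle E → G → J → E; its vertices are {E, G, J}.

E, G, J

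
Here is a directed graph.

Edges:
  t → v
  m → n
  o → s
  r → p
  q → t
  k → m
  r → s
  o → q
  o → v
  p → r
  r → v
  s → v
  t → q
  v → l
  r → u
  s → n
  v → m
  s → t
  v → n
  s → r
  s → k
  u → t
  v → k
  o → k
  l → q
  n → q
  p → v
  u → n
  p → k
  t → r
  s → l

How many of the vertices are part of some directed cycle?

A vertex is on a directed cycle iff it belongs to a strongly connected component of size ≥ 2 (or has a self-loop).
The vertices on cycles are {k, l, m, n, p, q, r, s, t, u, v} — 11 in total.

11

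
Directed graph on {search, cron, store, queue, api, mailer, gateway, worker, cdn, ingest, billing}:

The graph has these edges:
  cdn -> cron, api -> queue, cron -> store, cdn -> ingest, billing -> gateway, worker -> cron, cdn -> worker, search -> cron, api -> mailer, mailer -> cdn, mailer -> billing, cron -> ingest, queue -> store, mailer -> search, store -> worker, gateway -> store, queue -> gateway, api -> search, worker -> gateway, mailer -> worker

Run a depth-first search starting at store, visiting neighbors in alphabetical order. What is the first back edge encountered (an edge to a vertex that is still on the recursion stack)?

cron→store

DFS from store (visiting neighbors in alphabetical order); mark gray on enter, black on exit:
store gray
  worker gray
    cron gray
      ingest gray
      ingest black
      cron→store: store is gray → back edge
First back edge: cron → store.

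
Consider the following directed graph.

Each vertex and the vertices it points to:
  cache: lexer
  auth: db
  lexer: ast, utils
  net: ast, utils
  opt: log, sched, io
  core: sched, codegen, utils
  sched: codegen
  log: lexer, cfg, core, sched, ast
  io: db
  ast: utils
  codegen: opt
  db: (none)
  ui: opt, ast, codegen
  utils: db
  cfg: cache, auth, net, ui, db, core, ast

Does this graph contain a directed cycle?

DFS with white/gray/black marking, starting from sched:
sched gray
  codegen gray
    opt gray
      log gray
        lexer gray
          ast gray
            utils gray
              db gray
              db black
            utils black
          ast black
          lexer→utils: utils black — skip
        lexer black
        cfg gray
          cache gray
            cache→lexer: lexer black — skip
          cache black
          auth gray
            auth→db: db black — skip
          auth black
          net gray
            net→ast: ast black — skip
            net→utils: utils black — skip
          net black
          ui gray
            ui→opt: opt is gray → back edge
Back edge found, so a cycle exists: opt → log → cfg → ui → opt.

Yes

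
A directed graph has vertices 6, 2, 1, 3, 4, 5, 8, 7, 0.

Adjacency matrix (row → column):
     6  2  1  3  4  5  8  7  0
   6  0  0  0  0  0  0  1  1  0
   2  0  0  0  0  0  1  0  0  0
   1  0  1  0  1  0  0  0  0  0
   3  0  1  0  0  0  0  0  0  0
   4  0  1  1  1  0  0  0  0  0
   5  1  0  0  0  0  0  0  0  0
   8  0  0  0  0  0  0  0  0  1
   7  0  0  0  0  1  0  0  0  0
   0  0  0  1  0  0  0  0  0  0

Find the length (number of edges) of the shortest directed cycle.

5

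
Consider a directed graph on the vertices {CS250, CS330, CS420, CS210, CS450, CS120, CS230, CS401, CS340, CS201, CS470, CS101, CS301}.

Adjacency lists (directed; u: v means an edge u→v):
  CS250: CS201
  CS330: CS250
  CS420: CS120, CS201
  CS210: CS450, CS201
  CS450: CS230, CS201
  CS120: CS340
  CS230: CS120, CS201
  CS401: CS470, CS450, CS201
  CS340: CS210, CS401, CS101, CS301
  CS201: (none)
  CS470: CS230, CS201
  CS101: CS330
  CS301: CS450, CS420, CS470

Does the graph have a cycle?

DFS with white/gray/black marking, starting from CS420:
CS420 gray
  CS120 gray
    CS340 gray
      CS210 gray
        CS450 gray
          CS230 gray
            CS230→CS120: CS120 is gray → back edge
Back edge found, so a cycle exists: CS120 → CS340 → CS210 → CS450 → CS230 → CS120.

Yes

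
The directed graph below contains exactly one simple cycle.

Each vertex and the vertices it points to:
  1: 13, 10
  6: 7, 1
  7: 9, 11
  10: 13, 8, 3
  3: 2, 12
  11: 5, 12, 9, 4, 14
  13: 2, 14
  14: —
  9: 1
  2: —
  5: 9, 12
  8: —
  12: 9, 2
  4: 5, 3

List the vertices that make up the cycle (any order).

DFS with gray/black marking from 1:
1 gray
  13 gray
    2 gray
    2 black
    14 gray
    14 black
  13 black
  10 gray
    10→13: 13 black — skip
    8 gray
    8 black
    3 gray
      3→2: 2 black — skip
      12 gray
        9 gray
          9→1: 1 is gray → back edge
Back edge closes the cycle 1 → 10 → 3 → 12 → 9 → 1; its vertices are {1, 3, 9, 10, 12}.

1, 3, 9, 10, 12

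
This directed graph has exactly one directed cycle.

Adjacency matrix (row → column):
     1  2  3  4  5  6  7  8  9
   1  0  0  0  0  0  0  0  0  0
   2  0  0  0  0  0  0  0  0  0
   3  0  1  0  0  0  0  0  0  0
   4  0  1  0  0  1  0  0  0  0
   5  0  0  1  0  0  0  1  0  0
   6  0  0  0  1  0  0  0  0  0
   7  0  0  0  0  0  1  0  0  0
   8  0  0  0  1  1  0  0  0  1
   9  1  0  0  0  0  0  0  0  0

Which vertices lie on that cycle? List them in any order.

DFS with gray/black marking from 4:
4 gray
  2 gray
  2 black
  5 gray
    7 gray
      6 gray
        6→4: 4 is gray → back edge
Back edge closes the cycle 4 → 5 → 7 → 6 → 4; its vertices are {4, 5, 6, 7}.

4, 5, 6, 7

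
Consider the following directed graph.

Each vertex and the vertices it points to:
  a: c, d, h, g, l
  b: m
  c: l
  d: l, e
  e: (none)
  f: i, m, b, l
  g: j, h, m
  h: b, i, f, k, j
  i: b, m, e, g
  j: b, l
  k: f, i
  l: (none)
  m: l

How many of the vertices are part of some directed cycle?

A vertex is on a directed cycle iff it belongs to a strongly connected component of size ≥ 2 (or has a self-loop).
The vertices on cycles are {f, g, h, i, k} — 5 in total.

5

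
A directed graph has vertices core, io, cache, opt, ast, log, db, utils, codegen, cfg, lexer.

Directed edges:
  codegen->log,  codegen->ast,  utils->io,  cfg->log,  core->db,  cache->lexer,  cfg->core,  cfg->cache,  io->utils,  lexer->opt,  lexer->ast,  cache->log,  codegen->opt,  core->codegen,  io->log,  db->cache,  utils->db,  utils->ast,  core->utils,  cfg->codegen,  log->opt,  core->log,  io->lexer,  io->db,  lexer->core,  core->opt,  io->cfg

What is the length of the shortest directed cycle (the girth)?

2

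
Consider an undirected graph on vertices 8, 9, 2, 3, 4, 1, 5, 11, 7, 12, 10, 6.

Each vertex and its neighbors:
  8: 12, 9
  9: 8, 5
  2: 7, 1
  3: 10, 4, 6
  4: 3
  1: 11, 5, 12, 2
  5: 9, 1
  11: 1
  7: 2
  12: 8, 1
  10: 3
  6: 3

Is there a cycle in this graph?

DFS, tracking each vertex's parent; an edge to a visited non-parent vertex closes a cycle.
Start from 5:
visit 5 (parent –)
  visit 9 (parent 5)
    visit 8 (parent 9)
      visit 12 (parent 8)
        12–8: parent, skip
        visit 1 (parent 12)
          visit 11 (parent 1)
            11–1: parent, skip
          1–5: 5 visited and ≠ parent → cycle
Cycle: 5 – 9 – 8 – 12 – 1 – 5.

Yes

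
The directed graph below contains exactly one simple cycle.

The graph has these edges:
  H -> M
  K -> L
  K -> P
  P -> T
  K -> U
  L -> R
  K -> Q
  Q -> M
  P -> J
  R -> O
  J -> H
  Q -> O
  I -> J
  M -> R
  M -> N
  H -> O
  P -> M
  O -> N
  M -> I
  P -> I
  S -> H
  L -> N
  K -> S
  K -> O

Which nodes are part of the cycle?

DFS with gray/black marking from J:
J gray
  H gray
    M gray
      N gray
      N black
      I gray
        I→J: J is gray → back edge
Back edge closes the cycle J → H → M → I → J; its vertices are {H, I, J, M}.

H, I, J, M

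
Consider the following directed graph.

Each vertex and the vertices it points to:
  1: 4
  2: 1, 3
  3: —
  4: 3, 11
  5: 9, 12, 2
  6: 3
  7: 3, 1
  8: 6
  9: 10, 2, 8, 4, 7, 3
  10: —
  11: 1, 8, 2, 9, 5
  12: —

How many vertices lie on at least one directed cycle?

A vertex is on a directed cycle iff it belongs to a strongly connected component of size ≥ 2 (or has a self-loop).
The vertices on cycles are {1, 2, 4, 5, 7, 9, 11} — 7 in total.

7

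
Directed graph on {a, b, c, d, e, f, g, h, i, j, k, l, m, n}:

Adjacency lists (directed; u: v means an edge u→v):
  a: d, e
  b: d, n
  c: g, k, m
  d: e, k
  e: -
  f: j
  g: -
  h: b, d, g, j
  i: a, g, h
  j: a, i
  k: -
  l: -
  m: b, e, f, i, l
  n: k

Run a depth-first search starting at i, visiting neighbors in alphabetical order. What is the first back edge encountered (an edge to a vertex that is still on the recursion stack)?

j→i

DFS from i (visiting neighbors in alphabetical order); mark gray on enter, black on exit:
i gray
  a gray
    d gray
      e gray
      e black
      k gray
      k black
    d black
    a→e: e black — skip
  a black
  g gray
  g black
  h gray
    b gray
      b→d: d black — skip
      n gray
        n→k: k black — skip
      n black
    b black
    h→d: d black — skip
    h→g: g black — skip
    j gray
      j→a: a black — skip
      j→i: i is gray → back edge
First back edge: j → i.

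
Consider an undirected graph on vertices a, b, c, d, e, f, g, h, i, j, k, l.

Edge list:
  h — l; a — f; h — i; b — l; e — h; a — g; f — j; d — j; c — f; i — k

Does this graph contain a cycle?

No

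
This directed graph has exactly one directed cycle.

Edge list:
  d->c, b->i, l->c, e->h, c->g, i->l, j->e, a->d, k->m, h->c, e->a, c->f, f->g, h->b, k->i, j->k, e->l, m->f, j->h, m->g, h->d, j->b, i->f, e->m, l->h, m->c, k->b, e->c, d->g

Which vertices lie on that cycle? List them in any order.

DFS with gray/black marking from l:
l gray
  c gray
    g gray
    g black
    f gray
      f→g: g black — skip
    f black
  c black
  h gray
    h→c: c black — skip
    d gray
      d→c: c black — skip
      d→g: g black — skip
    d black
    b gray
      i gray
        i→l: l is gray → back edge
Back edge closes the cycle l → h → b → i → l; its vertices are {b, h, i, l}.

b, h, i, l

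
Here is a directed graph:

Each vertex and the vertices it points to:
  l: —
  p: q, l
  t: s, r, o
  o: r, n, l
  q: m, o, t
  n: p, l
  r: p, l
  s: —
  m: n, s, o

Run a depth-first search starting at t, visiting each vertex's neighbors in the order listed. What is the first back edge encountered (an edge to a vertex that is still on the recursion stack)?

n->p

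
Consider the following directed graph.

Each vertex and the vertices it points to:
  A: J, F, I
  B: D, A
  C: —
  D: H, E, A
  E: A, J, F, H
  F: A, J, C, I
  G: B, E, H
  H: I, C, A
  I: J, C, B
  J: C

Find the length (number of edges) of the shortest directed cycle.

For each vertex v, BFS finds the shortest path from v back to v.
The shortest such closed walk is F → A → F, length 2.

2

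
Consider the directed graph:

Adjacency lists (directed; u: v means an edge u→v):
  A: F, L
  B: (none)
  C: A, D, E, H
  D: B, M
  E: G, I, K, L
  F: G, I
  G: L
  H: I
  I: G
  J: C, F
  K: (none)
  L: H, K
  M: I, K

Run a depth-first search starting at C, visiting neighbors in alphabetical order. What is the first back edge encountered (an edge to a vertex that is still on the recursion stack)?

I->G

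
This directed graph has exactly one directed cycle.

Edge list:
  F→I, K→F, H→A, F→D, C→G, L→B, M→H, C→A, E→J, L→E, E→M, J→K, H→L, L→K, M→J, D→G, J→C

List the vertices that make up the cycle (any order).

E, H, L, M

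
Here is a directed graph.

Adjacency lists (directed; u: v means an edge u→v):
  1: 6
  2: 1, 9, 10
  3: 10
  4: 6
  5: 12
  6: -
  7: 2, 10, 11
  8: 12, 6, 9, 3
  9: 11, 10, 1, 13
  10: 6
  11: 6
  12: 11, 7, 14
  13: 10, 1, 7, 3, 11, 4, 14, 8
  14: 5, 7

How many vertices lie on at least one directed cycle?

8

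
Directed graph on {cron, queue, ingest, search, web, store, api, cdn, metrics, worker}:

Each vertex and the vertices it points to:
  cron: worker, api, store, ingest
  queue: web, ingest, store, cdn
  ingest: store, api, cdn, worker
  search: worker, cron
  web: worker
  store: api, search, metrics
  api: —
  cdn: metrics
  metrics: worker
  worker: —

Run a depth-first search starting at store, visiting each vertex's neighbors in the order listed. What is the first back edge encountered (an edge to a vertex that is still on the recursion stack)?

cron->store

DFS from store (visiting each vertex's neighbors in the order listed); mark gray on enter, black on exit:
store gray
  api gray
  api black
  search gray
    worker gray
    worker black
    cron gray
      cron→worker: worker black — skip
      cron→api: api black — skip
      cron→store: store is gray → back edge
First back edge: cron → store.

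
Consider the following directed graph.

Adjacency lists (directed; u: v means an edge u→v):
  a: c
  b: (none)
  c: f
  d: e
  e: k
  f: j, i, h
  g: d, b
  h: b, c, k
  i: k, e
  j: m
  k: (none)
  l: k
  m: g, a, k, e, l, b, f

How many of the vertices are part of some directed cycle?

6

A vertex is on a directed cycle iff it belongs to a strongly connected component of size ≥ 2 (or has a self-loop).
The vertices on cycles are {a, c, f, h, j, m} — 6 in total.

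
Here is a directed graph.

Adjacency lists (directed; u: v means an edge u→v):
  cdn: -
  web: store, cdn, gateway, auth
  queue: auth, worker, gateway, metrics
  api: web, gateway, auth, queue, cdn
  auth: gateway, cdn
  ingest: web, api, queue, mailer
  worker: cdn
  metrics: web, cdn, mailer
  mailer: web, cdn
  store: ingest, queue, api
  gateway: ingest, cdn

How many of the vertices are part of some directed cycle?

9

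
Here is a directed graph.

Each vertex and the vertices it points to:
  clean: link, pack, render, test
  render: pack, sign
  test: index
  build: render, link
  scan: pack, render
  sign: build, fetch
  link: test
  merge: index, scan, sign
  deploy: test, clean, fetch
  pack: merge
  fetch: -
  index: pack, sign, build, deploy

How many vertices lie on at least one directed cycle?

11

A vertex is on a directed cycle iff it belongs to a strongly connected component of size ≥ 2 (or has a self-loop).
The vertices on cycles are {link, pack, scan, sign, test, build, clean, index, merge, deploy, render} — 11 in total.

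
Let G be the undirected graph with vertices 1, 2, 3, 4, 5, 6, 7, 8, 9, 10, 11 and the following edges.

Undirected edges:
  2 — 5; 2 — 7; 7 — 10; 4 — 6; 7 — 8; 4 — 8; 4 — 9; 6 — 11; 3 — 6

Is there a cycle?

No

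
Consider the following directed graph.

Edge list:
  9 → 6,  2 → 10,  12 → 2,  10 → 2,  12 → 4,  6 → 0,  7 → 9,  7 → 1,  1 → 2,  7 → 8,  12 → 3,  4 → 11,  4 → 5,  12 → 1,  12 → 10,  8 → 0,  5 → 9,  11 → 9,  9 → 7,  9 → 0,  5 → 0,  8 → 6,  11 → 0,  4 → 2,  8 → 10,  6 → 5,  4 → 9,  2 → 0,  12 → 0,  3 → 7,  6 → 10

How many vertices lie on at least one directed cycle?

7

A vertex is on a directed cycle iff it belongs to a strongly connected component of size ≥ 2 (or has a self-loop).
The vertices on cycles are {2, 5, 6, 7, 8, 9, 10} — 7 in total.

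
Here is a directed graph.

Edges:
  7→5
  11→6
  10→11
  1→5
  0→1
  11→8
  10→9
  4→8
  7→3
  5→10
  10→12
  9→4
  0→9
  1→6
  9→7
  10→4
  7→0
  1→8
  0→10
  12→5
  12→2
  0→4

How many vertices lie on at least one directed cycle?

7

A vertex is on a directed cycle iff it belongs to a strongly connected component of size ≥ 2 (or has a self-loop).
The vertices on cycles are {0, 1, 5, 7, 9, 10, 12} — 7 in total.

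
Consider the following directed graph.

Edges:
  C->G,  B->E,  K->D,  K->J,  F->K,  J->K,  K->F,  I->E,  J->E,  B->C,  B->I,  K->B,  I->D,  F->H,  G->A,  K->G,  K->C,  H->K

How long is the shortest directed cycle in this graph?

2

For each vertex v, BFS finds the shortest path from v back to v.
The shortest such closed walk is K → F → K, length 2.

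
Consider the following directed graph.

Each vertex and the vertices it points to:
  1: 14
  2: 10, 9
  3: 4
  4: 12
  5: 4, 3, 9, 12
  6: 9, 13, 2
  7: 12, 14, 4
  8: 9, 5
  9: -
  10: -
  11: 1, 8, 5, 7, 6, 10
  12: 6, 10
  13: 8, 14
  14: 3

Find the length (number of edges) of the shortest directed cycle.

For each vertex v, BFS finds the shortest path from v back to v.
The shortest such closed walk is 6 → 13 → 8 → 5 → 12 → 6, length 5.

5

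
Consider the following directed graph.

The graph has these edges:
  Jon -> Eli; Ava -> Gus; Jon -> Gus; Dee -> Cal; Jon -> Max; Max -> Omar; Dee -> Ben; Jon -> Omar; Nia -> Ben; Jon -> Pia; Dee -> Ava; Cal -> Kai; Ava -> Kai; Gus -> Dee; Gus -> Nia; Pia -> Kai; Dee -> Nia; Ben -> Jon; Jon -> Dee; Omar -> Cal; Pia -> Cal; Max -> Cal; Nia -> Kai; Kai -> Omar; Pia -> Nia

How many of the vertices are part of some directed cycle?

A vertex is on a directed cycle iff it belongs to a strongly connected component of size ≥ 2 (or has a self-loop).
The vertices on cycles are {Ava, Ben, Cal, Dee, Gus, Jon, Kai, Nia, Pia, Omar} — 10 in total.

10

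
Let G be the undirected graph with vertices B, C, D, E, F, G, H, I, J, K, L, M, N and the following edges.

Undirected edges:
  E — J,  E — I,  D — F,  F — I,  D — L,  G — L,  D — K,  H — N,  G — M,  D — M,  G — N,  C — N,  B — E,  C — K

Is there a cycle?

Yes

DFS, tracking each vertex's parent; an edge to a visited non-parent vertex closes a cycle.
Start from I:
visit I (parent –)
  visit E (parent I)
    E–I: parent, skip
    visit B (parent E)
      B–E: parent, skip
    visit J (parent E)
      J–E: parent, skip
  visit F (parent I)
    F–I: parent, skip
    visit D (parent F)
      D–F: parent, skip
      visit M (parent D)
        M–D: parent, skip
        visit G (parent M)
          visit L (parent G)
            L–G: parent, skip
            L–D: D visited and ≠ parent → cycle
Cycle: D – M – G – L – D.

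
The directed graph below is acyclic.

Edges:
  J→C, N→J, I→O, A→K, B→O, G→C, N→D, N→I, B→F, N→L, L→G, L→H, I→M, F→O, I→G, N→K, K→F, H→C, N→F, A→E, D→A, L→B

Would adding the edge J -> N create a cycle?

Yes

Adding J→N creates a cycle iff N can already reach J.
Path from N: N → J.
So N → … → J → N is a cycle.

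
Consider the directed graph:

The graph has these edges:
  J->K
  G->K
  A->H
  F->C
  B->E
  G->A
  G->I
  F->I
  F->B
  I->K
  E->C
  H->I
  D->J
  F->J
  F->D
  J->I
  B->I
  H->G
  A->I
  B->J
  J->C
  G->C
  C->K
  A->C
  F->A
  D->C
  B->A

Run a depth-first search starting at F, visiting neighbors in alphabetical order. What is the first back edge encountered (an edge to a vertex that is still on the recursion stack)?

G->A

DFS from F (visiting neighbors in alphabetical order); mark gray on enter, black on exit:
F gray
  A gray
    C gray
      K gray
      K black
    C black
    H gray
      G gray
        G→A: A is gray → back edge
First back edge: G → A.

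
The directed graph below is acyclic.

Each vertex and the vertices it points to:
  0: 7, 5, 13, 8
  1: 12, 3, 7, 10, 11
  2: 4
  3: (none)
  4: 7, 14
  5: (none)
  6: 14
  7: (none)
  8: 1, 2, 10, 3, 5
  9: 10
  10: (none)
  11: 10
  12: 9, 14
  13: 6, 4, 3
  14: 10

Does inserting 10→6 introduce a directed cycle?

Yes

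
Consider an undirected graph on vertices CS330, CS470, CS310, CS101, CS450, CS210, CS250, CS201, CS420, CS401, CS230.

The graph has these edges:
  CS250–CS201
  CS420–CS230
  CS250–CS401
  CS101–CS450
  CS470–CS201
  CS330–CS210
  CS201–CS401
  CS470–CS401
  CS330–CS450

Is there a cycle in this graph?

Yes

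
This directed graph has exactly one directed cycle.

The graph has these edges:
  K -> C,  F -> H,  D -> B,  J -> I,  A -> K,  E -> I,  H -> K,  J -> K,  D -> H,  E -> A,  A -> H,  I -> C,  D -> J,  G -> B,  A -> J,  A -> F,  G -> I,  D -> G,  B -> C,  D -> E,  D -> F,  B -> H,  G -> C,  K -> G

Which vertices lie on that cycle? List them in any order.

B, G, H, K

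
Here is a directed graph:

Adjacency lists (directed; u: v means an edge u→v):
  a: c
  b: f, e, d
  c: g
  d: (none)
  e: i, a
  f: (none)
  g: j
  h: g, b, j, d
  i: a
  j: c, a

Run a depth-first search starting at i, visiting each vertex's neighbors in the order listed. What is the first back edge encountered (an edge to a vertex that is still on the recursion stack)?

DFS from i (visiting each vertex's neighbors in the order listed); mark gray on enter, black on exit:
i gray
  a gray
    c gray
      g gray
        j gray
          j→c: c is gray → back edge
First back edge: j → c.

j->c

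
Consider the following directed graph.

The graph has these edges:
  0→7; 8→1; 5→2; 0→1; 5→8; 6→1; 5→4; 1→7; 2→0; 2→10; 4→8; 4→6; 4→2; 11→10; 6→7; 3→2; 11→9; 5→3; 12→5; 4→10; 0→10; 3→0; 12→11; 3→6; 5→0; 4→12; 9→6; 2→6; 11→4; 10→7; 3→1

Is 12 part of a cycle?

Yes

12 is on a cycle iff 12 can reach itself via ≥1 edge.
12 → 11 → 4 → 12 — yes.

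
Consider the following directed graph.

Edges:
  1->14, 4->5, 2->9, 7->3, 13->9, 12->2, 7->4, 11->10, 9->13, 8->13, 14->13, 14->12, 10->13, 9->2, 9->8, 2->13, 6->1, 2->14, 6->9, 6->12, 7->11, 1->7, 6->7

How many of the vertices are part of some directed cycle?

A vertex is on a directed cycle iff it belongs to a strongly connected component of size ≥ 2 (or has a self-loop).
The vertices on cycles are {2, 8, 9, 12, 13, 14} — 6 in total.

6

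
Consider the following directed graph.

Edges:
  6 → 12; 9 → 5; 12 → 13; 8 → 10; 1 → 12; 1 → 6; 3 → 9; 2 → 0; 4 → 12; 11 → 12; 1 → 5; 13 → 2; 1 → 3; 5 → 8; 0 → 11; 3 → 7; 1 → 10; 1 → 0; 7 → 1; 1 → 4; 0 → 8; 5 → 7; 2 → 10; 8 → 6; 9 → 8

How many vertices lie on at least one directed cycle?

12

A vertex is on a directed cycle iff it belongs to a strongly connected component of size ≥ 2 (or has a self-loop).
The vertices on cycles are {0, 1, 2, 3, 5, 6, 7, 8, 9, 11, 12, 13} — 12 in total.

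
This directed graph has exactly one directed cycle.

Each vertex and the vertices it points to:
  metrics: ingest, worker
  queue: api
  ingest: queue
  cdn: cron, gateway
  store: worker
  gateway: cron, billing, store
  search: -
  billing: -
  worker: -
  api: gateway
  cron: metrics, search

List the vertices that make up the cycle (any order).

DFS with gray/black marking from gateway:
gateway gray
  cron gray
    metrics gray
      ingest gray
        queue gray
          api gray
            api→gateway: gateway is gray → back edge
Back edge closes the cycle gateway → cron → metrics → ingest → queue → api → gateway; its vertices are {api, cron, queue, ingest, gateway, metrics}.

api, cron, queue, ingest, gateway, metrics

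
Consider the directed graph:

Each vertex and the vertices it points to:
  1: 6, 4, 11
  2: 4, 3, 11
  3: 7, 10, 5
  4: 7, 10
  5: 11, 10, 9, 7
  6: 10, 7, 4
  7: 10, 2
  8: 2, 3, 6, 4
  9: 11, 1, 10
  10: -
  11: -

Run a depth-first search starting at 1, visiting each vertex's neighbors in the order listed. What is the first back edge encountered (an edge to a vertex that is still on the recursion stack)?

4->7

DFS from 1 (visiting each vertex's neighbors in the order listed); mark gray on enter, black on exit:
1 gray
  6 gray
    10 gray
    10 black
    7 gray
      7→10: 10 black — skip
      2 gray
        4 gray
          4→7: 7 is gray → back edge
First back edge: 4 → 7.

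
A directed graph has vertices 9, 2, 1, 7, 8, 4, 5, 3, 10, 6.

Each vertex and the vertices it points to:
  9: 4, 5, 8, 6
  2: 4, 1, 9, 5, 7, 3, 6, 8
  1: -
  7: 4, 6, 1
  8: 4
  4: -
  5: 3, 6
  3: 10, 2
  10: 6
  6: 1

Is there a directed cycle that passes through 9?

9 is on a cycle iff 9 can reach itself via ≥1 edge.
9 → 5 → 3 → 2 → 9 — yes.

Yes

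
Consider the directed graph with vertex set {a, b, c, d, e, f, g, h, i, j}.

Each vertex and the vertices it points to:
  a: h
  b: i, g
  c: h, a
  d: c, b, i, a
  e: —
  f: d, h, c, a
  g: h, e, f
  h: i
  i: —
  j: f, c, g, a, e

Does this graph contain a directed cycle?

Yes

DFS with white/gray/black marking, starting from d:
d gray
  c gray
    h gray
      i gray
      i black
    h black
    a gray
      a→h: h black — skip
    a black
  c black
  b gray
    b→i: i black — skip
    g gray
      g→h: h black — skip
      e gray
      e black
      f gray
        f→d: d is gray → back edge
Back edge found, so a cycle exists: d → b → g → f → d.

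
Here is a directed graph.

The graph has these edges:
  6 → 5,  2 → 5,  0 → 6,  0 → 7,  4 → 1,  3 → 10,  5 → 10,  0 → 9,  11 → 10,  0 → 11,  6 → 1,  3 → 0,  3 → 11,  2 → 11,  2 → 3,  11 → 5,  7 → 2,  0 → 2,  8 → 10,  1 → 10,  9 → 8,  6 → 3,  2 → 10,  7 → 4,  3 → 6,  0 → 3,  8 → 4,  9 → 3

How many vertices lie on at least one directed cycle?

6

A vertex is on a directed cycle iff it belongs to a strongly connected component of size ≥ 2 (or has a self-loop).
The vertices on cycles are {0, 2, 3, 6, 7, 9} — 6 in total.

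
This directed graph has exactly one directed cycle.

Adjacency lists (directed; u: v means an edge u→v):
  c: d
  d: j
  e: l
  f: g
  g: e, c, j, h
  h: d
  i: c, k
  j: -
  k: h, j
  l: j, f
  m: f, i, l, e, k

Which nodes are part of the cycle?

e, f, g, l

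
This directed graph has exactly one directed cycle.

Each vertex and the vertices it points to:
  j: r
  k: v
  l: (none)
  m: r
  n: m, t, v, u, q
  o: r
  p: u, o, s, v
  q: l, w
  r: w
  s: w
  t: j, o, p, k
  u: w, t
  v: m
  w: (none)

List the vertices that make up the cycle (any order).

p, t, u

DFS with gray/black marking from t:
t gray
  j gray
    r gray
      w gray
      w black
    r black
  j black
  o gray
    o→r: r black — skip
  o black
  p gray
    u gray
      u→w: w black — skip
      u→t: t is gray → back edge
Back edge closes the cycle t → p → u → t; its vertices are {p, t, u}.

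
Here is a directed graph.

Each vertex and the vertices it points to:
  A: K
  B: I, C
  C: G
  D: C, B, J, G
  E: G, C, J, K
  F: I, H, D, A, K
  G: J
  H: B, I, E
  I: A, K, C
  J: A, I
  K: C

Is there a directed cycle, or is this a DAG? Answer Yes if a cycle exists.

Yes

DFS with white/gray/black marking, starting from B:
B gray
  I gray
    A gray
      K gray
        C gray
          G gray
            J gray
              J→A: A is gray → back edge
Back edge found, so a cycle exists: A → K → C → G → J → A.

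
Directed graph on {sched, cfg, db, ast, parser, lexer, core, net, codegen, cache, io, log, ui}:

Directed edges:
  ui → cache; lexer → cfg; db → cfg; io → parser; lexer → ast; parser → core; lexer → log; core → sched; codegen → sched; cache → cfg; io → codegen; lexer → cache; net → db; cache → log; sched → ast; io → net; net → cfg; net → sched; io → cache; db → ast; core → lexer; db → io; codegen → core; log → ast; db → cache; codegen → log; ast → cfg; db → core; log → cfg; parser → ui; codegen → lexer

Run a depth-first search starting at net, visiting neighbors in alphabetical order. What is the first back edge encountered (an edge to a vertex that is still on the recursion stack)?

io->net

DFS from net (visiting neighbors in alphabetical order); mark gray on enter, black on exit:
net gray
  cfg gray
  cfg black
  db gray
    ast gray
      ast→cfg: cfg black — skip
    ast black
    cache gray
      cache→cfg: cfg black — skip
      log gray
        log→ast: ast black — skip
        log→cfg: cfg black — skip
      log black
    cache black
    db→cfg: cfg black — skip
    core gray
      lexer gray
        lexer→ast: ast black — skip
        lexer→cache: cache black — skip
        lexer→cfg: cfg black — skip
        lexer→log: log black — skip
      lexer black
      sched gray
        sched→ast: ast black — skip
      sched black
    core black
    io gray
      io→cache: cache black — skip
      codegen gray
        codegen→core: core black — skip
        codegen→lexer: lexer black — skip
        codegen→log: log black — skip
        codegen→sched: sched black — skip
      codegen black
      io→net: net is gray → back edge
First back edge: io → net.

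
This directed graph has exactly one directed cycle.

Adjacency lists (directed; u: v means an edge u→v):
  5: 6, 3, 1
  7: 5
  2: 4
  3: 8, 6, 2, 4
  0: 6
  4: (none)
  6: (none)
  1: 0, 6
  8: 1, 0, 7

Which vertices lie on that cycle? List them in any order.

DFS with gray/black marking from 3:
3 gray
  8 gray
    1 gray
      0 gray
        6 gray
        6 black
      0 black
      1→6: 6 black — skip
    1 black
    8→0: 0 black — skip
    7 gray
      5 gray
        5→6: 6 black — skip
        5→3: 3 is gray → back edge
Back edge closes the cycle 3 → 8 → 7 → 5 → 3; its vertices are {3, 5, 7, 8}.

3, 5, 7, 8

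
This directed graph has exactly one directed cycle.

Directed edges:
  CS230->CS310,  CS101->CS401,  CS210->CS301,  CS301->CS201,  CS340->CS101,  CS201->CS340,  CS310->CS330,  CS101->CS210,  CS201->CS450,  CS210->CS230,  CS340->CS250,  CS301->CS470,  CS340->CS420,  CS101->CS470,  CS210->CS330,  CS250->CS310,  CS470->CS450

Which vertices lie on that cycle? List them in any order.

CS101, CS201, CS210, CS301, CS340

DFS with gray/black marking from CS340:
CS340 gray
  CS250 gray
    CS310 gray
      CS330 gray
      CS330 black
    CS310 black
  CS250 black
  CS101 gray
    CS470 gray
      CS450 gray
      CS450 black
    CS470 black
    CS210 gray
      CS301 gray
        CS301→CS470: CS470 black — skip
        CS201 gray
          CS201→CS450: CS450 black — skip
          CS201→CS340: CS340 is gray → back edge
Back edge closes the cycle CS340 → CS101 → CS210 → CS301 → CS201 → CS340; its vertices are {CS101, CS201, CS210, CS301, CS340}.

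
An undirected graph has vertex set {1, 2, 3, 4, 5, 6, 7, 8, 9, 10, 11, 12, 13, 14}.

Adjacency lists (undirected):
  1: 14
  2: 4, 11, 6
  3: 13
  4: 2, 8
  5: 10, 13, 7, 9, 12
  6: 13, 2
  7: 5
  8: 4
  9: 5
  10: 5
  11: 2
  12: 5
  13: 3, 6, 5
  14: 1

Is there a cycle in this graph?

DFS, tracking each vertex's parent; an edge to a visited non-parent vertex closes a cycle.
Start from 11:
visit 11 (parent –)
  visit 2 (parent 11)
    visit 4 (parent 2)
      4–2: parent, skip
      visit 8 (parent 4)
        8–4: parent, skip
    2–11: parent, skip
    visit 6 (parent 2)
      visit 13 (parent 6)
        visit 3 (parent 13)
          3–13: parent, skip
        13–6: parent, skip
        visit 5 (parent 13)
          visit 10 (parent 5)
            10–5: parent, skip
          5–13: parent, skip
          visit 7 (parent 5)
            7–5: parent, skip
          visit 9 (parent 5)
            9–5: parent, skip
          visit 12 (parent 5)
            12–5: parent, skip
      6–2: parent, skip
visit 1 (parent –)
  visit 14 (parent 1)
    14–1: parent, skip
No non-parent visited neighbor found — the graph is a forest.

No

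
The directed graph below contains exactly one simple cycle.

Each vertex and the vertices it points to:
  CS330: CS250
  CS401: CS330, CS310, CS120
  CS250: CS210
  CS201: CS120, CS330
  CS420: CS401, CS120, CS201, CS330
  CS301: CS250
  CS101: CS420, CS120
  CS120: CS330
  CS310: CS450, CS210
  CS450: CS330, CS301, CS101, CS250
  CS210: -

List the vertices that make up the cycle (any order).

DFS with gray/black marking from CS420:
CS420 gray
  CS401 gray
    CS330 gray
      CS250 gray
        CS210 gray
        CS210 black
      CS250 black
    CS330 black
    CS310 gray
      CS450 gray
        CS450→CS330: CS330 black — skip
        CS301 gray
          CS301→CS250: CS250 black — skip
        CS301 black
        CS101 gray
          CS101→CS420: CS420 is gray → back edge
Back edge closes the cycle CS420 → CS401 → CS310 → CS450 → CS101 → CS420; its vertices are {CS101, CS310, CS401, CS420, CS450}.

CS101, CS310, CS401, CS420, CS450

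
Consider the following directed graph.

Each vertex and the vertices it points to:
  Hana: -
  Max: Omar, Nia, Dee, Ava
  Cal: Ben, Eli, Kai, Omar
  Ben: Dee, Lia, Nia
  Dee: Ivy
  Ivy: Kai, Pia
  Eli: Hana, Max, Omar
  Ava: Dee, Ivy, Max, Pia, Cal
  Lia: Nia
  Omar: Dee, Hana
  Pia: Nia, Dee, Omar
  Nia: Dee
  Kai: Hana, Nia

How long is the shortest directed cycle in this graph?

For each vertex v, BFS finds the shortest path from v back to v.
The shortest such closed walk is Ava → Max → Ava, length 2.

2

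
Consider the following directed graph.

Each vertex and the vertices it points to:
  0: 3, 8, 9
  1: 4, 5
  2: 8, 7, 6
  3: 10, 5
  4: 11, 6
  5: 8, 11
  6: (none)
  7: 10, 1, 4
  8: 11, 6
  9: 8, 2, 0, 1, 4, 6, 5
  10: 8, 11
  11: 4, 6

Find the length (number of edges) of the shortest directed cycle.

2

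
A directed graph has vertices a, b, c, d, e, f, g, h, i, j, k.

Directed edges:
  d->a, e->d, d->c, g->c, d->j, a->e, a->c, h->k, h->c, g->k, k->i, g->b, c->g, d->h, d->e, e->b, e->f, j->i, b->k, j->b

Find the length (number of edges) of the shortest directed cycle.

2

For each vertex v, BFS finds the shortest path from v back to v.
The shortest such closed walk is e → d → e, length 2.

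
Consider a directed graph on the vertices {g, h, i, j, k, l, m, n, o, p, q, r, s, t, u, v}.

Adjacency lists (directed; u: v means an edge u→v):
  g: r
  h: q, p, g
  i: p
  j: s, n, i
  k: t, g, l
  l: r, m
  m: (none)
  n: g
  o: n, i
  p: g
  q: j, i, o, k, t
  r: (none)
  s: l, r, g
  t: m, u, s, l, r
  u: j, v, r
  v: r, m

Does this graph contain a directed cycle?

No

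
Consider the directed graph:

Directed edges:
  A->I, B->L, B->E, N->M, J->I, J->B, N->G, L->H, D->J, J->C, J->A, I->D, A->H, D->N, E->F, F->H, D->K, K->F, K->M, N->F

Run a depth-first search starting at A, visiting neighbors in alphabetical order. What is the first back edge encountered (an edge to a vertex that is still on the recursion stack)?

DFS from A (visiting neighbors in alphabetical order); mark gray on enter, black on exit:
A gray
  H gray
  H black
  I gray
    D gray
      J gray
        J→A: A is gray → back edge
First back edge: J → A.

J→A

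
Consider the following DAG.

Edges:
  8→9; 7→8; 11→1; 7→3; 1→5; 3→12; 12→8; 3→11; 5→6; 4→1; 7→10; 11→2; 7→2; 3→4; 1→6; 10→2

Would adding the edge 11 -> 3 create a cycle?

Yes

Adding 11→3 creates a cycle iff 3 can already reach 11.
Path from 3: 3 → 11.
So 3 → … → 11 → 3 is a cycle.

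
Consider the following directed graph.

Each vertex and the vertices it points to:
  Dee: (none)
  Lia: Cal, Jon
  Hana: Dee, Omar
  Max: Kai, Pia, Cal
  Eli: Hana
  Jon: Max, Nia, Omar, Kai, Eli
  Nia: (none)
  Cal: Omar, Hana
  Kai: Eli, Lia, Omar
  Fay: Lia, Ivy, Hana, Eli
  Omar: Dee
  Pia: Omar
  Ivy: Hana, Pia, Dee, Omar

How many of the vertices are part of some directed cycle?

4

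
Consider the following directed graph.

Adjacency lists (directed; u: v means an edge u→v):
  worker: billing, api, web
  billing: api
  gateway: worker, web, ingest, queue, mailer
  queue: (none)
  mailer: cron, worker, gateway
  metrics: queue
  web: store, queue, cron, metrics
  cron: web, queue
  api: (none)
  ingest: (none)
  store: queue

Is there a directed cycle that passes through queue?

queue lies on a cycle iff there is a path from queue back to itself.
Exploring from queue, it never reaches itself; equivalently, its strongly connected component is a singleton.

No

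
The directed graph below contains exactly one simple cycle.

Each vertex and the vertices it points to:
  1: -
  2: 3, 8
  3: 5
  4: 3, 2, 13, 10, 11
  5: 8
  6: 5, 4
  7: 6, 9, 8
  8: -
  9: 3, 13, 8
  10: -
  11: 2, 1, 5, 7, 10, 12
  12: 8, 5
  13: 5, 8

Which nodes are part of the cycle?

4, 6, 7, 11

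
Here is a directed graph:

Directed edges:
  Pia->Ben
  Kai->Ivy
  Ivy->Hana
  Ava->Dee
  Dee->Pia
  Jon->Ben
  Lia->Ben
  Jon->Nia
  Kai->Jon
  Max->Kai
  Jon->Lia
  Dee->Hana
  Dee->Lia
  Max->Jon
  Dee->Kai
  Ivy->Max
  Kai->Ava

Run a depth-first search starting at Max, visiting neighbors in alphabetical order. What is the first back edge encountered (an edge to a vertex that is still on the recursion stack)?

Dee->Kai

DFS from Max (visiting neighbors in alphabetical order); mark gray on enter, black on exit:
Max gray
  Jon gray
    Ben gray
    Ben black
    Lia gray
      Lia→Ben: Ben black — skip
    Lia black
    Nia gray
    Nia black
  Jon black
  Kai gray
    Ava gray
      Dee gray
        Hana gray
        Hana black
        Dee→Kai: Kai is gray → back edge
First back edge: Dee → Kai.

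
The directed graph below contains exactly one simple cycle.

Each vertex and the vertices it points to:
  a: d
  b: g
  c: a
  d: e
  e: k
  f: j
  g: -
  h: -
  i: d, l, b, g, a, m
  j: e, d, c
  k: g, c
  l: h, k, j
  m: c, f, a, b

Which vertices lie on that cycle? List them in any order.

a, c, d, e, k

DFS with gray/black marking from k:
k gray
  g gray
  g black
  c gray
    a gray
      d gray
        e gray
          e→k: k is gray → back edge
Back edge closes the cycle k → c → a → d → e → k; its vertices are {a, c, d, e, k}.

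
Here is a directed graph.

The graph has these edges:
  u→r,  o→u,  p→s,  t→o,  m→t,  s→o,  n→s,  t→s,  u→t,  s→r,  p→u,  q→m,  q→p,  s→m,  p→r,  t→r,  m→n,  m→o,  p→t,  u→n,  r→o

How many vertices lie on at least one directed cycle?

7

A vertex is on a directed cycle iff it belongs to a strongly connected component of size ≥ 2 (or has a self-loop).
The vertices on cycles are {m, n, o, r, s, t, u} — 7 in total.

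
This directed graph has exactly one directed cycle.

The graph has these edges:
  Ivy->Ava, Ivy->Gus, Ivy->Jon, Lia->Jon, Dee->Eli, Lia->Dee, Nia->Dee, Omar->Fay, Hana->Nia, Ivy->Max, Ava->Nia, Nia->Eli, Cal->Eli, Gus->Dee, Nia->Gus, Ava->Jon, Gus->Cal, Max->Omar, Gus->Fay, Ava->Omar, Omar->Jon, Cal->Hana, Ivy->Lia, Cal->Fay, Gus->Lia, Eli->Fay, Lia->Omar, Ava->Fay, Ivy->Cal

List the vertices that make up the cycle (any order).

Cal, Gus, Nia, Hana

DFS with gray/black marking from Gus:
Gus gray
  Fay gray
  Fay black
  Dee gray
    Eli gray
      Eli→Fay: Fay black — skip
    Eli black
  Dee black
  Cal gray
    Cal→Eli: Eli black — skip
    Cal→Fay: Fay black — skip
    Hana gray
      Nia gray
        Nia→Dee: Dee black — skip
        Nia→Gus: Gus is gray → back edge
Back edge closes the cycle Gus → Cal → Hana → Nia → Gus; its vertices are {Cal, Gus, Nia, Hana}.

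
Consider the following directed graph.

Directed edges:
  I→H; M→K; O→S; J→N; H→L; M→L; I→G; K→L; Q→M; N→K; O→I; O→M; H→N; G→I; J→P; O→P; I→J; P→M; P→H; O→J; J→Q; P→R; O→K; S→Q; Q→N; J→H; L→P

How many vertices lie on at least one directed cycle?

A vertex is on a directed cycle iff it belongs to a strongly connected component of size ≥ 2 (or has a self-loop).
The vertices on cycles are {G, H, I, K, L, M, N, P} — 8 in total.

8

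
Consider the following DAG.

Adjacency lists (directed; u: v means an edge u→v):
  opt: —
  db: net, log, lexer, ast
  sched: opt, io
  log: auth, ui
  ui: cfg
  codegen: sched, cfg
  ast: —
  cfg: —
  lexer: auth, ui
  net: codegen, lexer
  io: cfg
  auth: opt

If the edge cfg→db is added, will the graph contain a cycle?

Adding cfg→db creates a cycle iff db can already reach cfg.
Path from db: db → net → codegen → cfg.
So db → … → cfg → db is a cycle.

Yes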